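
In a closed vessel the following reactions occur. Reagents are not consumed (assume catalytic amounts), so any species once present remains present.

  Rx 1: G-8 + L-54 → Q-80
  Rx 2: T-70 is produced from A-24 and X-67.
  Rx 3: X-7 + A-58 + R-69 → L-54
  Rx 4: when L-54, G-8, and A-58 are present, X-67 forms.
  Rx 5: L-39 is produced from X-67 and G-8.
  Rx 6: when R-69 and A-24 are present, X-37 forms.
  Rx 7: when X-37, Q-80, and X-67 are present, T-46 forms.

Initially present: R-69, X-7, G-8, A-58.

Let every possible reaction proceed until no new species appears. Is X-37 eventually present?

X-37 would need R-69 and A-24 (Rx 6), but A-24 never forms.

No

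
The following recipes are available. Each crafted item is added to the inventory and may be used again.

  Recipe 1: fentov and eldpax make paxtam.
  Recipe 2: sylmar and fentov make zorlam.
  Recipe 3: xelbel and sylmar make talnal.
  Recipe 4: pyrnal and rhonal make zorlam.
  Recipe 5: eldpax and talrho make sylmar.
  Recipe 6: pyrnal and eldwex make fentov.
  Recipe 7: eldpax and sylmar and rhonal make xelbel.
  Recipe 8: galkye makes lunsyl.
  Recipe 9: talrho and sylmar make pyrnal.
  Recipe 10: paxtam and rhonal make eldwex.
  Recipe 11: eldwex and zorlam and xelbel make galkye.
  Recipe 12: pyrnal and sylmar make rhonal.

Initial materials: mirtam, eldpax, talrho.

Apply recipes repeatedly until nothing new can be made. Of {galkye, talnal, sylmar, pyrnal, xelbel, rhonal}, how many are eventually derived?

eldpax and talrho → sylmar (Recipe 5).
Using Recipe 9, talrho and sylmar make pyrnal.
pyrnal and sylmar → rhonal (Recipe 12).
Using Recipe 7, eldpax, sylmar, and rhonal make xelbel.
Using Recipe 3, xelbel and sylmar make talnal.
galkye would need eldwex, zorlam, and xelbel (Recipe 11), but eldwex is never obtained.
talnal: reached.
sylmar: reached.
pyrnal: reached.
xelbel: reached.
rhonal: reached.
Reached: talnal, sylmar, pyrnal, xelbel, and rhonal — 5 of the 6.

5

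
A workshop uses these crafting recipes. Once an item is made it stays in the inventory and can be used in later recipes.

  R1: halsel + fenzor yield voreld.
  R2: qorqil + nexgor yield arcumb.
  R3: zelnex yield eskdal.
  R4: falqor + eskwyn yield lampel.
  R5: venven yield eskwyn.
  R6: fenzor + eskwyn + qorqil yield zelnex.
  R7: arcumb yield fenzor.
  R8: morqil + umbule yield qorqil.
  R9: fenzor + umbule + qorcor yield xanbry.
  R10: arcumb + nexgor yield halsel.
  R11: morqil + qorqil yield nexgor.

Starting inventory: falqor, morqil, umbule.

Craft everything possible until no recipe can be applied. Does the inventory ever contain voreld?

Using R8, morqil and umbule make qorqil.
Using R11, morqil and qorqil make nexgor.
qorqil + nexgor → arcumb (R2).
arcumb + nexgor → halsel (R10).
Using R7, arcumb makes fenzor.
Using R1, halsel and fenzor make voreld.

Yes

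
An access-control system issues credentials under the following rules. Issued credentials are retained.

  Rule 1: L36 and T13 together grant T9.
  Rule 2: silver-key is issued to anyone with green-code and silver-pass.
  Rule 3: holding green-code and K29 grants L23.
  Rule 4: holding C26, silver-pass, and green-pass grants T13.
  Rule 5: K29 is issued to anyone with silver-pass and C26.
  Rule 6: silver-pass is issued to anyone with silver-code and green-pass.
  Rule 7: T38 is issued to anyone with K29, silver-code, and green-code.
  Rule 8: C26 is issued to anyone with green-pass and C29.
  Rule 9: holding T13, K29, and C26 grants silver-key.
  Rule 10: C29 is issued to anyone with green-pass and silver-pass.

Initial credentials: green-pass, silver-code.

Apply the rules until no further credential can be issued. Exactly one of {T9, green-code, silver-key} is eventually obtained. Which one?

Holding silver-code and green-pass grants silver-pass (Rule 6).
Holding green-pass and silver-pass grants C29 (Rule 10).
Holding green-pass and C29 grants C26 (Rule 8).
Holding C26, silver-pass, and green-pass grants T13 (Rule 4).
Holding silver-pass and C26 grants K29 (Rule 5).
Holding T13, K29, and C26 grants silver-key (Rule 9).
No rule produces green-code, and it is not given. T9 would need L36 and T13 (Rule 1), but L36 is never granted.

silver-key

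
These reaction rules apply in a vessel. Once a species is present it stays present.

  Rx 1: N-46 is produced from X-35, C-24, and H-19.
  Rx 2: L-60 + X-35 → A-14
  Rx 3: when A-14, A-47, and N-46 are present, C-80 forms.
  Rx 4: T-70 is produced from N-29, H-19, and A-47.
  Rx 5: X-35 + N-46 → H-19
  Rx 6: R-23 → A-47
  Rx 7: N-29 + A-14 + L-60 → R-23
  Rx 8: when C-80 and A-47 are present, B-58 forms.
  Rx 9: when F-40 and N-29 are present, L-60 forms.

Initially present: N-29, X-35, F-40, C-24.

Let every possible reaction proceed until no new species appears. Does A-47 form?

Yes

F-40 and N-29 present → L-60 forms (Rx 9).
L-60 and X-35 present → A-14 forms (Rx 2).
N-29, A-14, and L-60 present → R-23 forms (Rx 7).
R-23 present → A-47 forms (Rx 6).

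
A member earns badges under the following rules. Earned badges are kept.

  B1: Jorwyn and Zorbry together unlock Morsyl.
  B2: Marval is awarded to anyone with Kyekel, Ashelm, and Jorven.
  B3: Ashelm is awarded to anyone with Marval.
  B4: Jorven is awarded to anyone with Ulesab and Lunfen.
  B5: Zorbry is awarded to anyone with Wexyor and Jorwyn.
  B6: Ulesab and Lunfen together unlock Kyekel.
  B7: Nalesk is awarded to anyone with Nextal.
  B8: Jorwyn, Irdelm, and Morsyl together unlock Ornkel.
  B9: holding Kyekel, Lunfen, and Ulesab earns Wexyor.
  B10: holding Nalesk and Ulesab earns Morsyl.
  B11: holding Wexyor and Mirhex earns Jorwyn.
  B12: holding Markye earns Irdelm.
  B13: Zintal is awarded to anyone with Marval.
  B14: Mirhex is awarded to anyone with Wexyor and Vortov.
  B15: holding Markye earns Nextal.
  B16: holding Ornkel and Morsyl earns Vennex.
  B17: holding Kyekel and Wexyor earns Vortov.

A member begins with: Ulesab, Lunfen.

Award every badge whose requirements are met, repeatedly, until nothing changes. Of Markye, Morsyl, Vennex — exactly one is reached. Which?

Morsyl

With Ulesab and Lunfen, Kyekel is earned (B6).
With Kyekel, Lunfen, and Ulesab, Wexyor is earned (B9).
With Kyekel and Wexyor, Vortov is earned (B17).
With Wexyor and Vortov, Mirhex is earned (B14).
With Wexyor and Mirhex, Jorwyn is earned (B11).
With Wexyor and Jorwyn, Zorbry is earned (B5).
With Jorwyn and Zorbry, Morsyl is earned (B1).
No rule produces Markye, and it is not given. Vennex would need Ornkel and Morsyl (B16), but Ornkel is never earned.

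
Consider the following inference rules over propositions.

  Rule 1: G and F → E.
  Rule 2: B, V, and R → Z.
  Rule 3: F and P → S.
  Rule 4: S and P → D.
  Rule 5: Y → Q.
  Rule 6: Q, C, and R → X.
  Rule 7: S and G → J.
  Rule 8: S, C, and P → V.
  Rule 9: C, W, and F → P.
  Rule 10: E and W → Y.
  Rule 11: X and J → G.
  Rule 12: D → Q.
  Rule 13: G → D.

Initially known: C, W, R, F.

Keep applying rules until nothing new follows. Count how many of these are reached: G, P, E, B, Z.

1

C, W, and F hold, so P follows (Rule 9).
G would need X and J (Rule 11), but J is never established.
P: reached.
E would need G and F (Rule 1), but G is never established.
No rule produces B, and it is not given.
Z would need B, V, and R (Rule 2), but B is never established.
Reached: P — 1 of the 5.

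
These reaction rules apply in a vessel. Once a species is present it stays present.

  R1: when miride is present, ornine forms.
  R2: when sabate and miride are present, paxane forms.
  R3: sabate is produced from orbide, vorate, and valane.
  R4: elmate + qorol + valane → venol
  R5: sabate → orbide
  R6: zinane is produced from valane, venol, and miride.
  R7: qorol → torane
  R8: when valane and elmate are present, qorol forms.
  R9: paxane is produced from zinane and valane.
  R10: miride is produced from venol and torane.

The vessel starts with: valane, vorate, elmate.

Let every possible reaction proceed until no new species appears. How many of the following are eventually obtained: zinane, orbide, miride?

2

valane and elmate present → qorol forms (R8).
elmate, qorol, and valane present → venol forms (R4).
qorol present → torane forms (R7).
venol and torane present → miride forms (R10).
valane, venol, and miride present → zinane forms (R6).
zinane: reached.
orbide would need sabate (R5), but sabate never forms.
miride: reached.
Reached: zinane and miride — 2 of the 3.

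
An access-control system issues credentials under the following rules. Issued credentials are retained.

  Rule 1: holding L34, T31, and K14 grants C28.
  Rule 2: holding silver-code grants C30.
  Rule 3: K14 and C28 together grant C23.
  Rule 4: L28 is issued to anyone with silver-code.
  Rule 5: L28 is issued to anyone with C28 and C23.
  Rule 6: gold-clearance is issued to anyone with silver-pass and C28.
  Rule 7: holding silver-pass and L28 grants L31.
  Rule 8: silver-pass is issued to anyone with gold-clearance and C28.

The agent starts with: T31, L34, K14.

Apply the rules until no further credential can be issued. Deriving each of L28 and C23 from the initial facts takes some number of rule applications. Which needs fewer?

C23: Holding L34, T31, and K14 grants C28 (Rule 1). Holding K14 and C28 grants C23 (Rule 3). [2 rule applications]
L28: Holding L34, T31, and K14 grants C28 (Rule 1). Holding K14 and C28 grants C23 (Rule 3). Holding C28 and C23 grants L28 (Rule 5). [3 rule applications]
C23 needs fewer.

C23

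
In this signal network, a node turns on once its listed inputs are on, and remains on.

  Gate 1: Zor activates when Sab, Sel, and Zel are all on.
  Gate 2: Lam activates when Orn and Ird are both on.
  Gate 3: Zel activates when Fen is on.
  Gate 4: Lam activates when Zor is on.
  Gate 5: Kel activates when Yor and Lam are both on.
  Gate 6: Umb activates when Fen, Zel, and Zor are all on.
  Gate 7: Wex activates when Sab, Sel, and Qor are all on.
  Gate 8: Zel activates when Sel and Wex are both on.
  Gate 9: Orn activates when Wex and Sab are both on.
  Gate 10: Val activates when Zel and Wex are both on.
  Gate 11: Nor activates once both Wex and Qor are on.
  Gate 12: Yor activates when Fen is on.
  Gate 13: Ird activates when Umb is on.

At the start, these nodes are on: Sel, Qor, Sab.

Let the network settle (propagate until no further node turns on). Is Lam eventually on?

Gate 7: Sab, Sel, and Qor on → Wex on.
Sel and Wex are on, so Zel activates (Gate 8).
Sab, Sel, and Zel are on, so Zor activates (Gate 1).
Zor is on, so Lam activates (Gate 4).

Yes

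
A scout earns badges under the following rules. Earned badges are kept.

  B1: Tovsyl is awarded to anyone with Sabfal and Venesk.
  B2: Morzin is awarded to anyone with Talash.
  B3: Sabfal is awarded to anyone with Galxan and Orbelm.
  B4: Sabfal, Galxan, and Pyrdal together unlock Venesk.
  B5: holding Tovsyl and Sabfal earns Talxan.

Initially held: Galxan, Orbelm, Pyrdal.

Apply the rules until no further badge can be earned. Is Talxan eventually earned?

Yes

With Galxan and Orbelm, Sabfal is earned (B3).
With Sabfal, Galxan, and Pyrdal, Venesk is earned (B4).
With Sabfal and Venesk, Tovsyl is earned (B1).
With Tovsyl and Sabfal, Talxan is earned (B5).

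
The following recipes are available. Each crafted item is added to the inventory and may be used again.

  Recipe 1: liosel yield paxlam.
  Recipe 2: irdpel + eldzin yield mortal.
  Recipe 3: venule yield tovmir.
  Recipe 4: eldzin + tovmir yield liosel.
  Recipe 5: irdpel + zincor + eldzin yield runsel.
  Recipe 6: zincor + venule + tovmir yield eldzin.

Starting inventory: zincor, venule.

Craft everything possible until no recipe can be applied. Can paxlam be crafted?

Yes

Using Recipe 3, venule makes tovmir.
zincor + venule + tovmir → eldzin (Recipe 6).
Using Recipe 4, eldzin and tovmir make liosel.
liosel → paxlam (Recipe 1).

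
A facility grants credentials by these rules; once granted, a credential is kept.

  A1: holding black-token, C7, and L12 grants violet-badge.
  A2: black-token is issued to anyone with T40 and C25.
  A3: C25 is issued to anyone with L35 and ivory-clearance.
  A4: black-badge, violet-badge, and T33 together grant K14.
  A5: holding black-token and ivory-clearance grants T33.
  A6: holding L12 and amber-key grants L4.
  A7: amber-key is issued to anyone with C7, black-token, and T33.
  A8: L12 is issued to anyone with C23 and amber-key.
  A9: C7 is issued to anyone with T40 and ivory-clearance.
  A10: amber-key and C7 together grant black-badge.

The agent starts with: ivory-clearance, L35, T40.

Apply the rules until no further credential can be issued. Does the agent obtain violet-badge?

violet-badge would need black-token, C7, and L12 (A1), but L12 is never granted.

No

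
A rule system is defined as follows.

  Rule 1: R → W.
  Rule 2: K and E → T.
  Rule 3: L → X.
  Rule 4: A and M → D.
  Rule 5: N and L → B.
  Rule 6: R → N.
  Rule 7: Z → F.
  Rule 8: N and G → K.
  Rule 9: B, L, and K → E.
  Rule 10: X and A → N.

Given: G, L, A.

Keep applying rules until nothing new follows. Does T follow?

Yes

L holds, so X follows (Rule 3).
X and A hold, so N follows (Rule 10).
From N and G, Rule 8 gives K.
From N and L, Rule 5 gives B.
From B, L, and K, Rule 9 gives E.
From K and E, Rule 2 gives T.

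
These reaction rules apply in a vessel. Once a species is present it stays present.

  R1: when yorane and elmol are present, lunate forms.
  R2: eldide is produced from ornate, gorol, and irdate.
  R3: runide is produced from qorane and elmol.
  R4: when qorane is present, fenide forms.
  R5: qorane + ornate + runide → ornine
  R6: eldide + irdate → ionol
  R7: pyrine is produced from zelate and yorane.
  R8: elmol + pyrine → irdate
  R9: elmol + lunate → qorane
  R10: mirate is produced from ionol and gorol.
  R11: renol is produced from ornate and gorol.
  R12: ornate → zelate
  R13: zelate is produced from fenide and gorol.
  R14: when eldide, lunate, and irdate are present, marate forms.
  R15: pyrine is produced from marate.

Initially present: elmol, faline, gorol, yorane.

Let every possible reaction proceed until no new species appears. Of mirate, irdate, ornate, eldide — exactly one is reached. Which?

irdate

yorane and elmol present → lunate forms (R1).
elmol and lunate present → qorane forms (R9).
qorane present → fenide forms (R4).
fenide and gorol present → zelate forms (R13).
zelate and yorane present → pyrine forms (R7).
elmol and pyrine present → irdate forms (R8).
eldide would need ornate, gorol, and irdate (R2), but ornate never forms. mirate would need ionol and gorol (R10), but ionol never forms. No rule produces ornate, and it is not given.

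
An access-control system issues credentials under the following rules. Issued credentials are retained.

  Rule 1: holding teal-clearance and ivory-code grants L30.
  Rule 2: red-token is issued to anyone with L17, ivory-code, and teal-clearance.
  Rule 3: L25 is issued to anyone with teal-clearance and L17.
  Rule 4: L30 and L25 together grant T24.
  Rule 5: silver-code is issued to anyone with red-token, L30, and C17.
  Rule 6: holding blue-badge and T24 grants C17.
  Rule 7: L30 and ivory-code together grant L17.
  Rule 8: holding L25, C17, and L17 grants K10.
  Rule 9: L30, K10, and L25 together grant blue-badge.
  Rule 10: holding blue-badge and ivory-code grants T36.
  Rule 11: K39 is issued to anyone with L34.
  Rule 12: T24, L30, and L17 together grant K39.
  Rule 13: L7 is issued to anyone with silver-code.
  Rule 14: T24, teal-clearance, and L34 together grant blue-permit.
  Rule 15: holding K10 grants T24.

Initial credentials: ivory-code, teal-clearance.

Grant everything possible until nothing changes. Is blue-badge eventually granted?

No

blue-badge would need L30, K10, and L25 (Rule 9), but K10 is never granted.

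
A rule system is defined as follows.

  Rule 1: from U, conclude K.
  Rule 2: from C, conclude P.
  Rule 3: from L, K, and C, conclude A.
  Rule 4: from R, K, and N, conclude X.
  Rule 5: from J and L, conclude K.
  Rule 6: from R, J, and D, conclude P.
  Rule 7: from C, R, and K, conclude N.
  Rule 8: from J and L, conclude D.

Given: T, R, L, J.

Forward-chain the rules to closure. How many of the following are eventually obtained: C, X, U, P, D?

From J and L, Rule 8 gives D.
R, J, and D hold, so P follows (Rule 6).
No rule produces C, and it is not given.
X would need R, K, and N (Rule 4), but N is never established.
No rule produces U, and it is not given.
P: reached.
D: reached.
Reached: P and D — 2 of the 5.

2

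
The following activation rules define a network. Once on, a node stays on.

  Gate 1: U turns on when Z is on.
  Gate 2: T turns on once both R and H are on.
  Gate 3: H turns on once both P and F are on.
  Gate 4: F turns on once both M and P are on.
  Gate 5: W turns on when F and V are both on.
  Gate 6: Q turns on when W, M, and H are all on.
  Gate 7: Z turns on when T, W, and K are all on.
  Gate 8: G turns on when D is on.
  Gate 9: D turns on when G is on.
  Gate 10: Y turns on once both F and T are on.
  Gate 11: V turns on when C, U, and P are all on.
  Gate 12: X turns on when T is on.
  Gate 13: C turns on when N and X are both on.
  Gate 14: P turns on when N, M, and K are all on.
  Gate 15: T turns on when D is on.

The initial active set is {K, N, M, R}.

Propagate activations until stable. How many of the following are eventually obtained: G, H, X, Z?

2

N, M, and K are on, so P turns on (Gate 14).
Gate 4: M and P on → F on.
P and F are on, so H turns on (Gate 3).
R and H are on, so T turns on (Gate 2).
Gate 12: T on → X on.
G would need D (Gate 8), but D never turns on.
H: reached.
X: reached.
Z would need T, W, and K (Gate 7), but W never turns on.
Reached: H and X — 2 of the 4.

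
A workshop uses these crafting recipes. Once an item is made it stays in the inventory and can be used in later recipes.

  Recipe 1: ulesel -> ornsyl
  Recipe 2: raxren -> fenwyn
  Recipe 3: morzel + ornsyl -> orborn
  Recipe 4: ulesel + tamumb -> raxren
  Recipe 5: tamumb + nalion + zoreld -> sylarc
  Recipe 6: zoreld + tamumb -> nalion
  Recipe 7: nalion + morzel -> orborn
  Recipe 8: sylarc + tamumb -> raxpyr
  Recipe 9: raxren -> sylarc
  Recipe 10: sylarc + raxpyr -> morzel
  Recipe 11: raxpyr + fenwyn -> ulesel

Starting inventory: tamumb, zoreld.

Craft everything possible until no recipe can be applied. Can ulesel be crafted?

No

ulesel would need raxpyr and fenwyn (Recipe 11), but fenwyn is never obtained.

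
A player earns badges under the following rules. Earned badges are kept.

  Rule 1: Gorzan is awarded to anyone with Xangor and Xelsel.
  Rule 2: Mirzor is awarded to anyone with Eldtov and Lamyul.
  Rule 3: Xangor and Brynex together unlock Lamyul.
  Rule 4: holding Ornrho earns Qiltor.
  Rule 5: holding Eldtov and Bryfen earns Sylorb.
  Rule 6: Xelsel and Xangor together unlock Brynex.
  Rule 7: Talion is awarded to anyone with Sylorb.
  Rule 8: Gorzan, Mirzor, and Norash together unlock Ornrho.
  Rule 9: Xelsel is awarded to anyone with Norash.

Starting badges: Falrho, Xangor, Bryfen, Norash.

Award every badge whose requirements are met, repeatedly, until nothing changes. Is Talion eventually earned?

Talion would need Sylorb (Rule 7), but Sylorb is never earned.

No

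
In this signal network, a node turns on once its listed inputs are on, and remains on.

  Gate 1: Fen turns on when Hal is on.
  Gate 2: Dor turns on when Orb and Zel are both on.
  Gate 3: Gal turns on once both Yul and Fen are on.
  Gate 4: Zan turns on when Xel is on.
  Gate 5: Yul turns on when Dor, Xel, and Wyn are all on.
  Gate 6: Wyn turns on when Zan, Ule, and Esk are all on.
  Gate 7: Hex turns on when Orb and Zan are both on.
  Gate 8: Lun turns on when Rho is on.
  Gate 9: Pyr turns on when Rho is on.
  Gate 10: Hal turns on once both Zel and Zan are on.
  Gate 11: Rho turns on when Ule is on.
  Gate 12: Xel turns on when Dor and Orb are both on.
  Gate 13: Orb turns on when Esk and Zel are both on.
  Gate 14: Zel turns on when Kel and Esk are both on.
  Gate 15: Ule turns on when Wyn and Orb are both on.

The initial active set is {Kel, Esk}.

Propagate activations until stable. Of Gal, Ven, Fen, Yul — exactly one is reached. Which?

Kel and Esk are on, so Zel turns on (Gate 14).
Esk and Zel are on, so Orb turns on (Gate 13).
Orb and Zel are on, so Dor turns on (Gate 2).
Gate 12: Dor and Orb on → Xel on.
Gate 4: Xel on → Zan on.
Zel and Zan are on, so Hal turns on (Gate 10).
Gate 1: Hal on → Fen on.
Gal would need Yul and Fen (Gate 3), but Yul never turns on. No rule produces Ven, and it is not given. Yul would need Dor, Xel, and Wyn (Gate 5), but Wyn never turns on.

Fen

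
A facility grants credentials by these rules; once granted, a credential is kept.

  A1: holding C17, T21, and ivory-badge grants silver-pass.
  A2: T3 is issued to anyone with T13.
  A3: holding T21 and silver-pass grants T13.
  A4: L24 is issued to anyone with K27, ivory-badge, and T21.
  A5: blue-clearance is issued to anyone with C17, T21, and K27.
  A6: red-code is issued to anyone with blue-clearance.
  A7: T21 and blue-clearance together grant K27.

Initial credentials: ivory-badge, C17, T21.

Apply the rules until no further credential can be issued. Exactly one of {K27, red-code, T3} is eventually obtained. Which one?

T3

Holding C17, T21, and ivory-badge grants silver-pass (A1).
Holding T21 and silver-pass grants T13 (A3).
Holding T13 grants T3 (A2).
red-code would need blue-clearance (A6), but blue-clearance is never granted. K27 would need T21 and blue-clearance (A7), but blue-clearance is never granted.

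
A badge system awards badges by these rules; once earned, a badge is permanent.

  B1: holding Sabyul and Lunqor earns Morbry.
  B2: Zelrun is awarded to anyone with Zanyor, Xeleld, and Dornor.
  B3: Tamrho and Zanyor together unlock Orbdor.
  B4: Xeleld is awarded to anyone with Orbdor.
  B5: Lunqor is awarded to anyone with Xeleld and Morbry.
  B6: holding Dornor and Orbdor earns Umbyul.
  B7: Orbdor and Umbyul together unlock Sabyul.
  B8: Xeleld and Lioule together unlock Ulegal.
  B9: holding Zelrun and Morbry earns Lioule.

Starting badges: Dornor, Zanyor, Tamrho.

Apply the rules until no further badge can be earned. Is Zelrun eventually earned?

With Tamrho and Zanyor, Orbdor is earned (B3).
With Orbdor, Xeleld is earned (B4).
With Zanyor, Xeleld, and Dornor, Zelrun is earned (B2).

Yes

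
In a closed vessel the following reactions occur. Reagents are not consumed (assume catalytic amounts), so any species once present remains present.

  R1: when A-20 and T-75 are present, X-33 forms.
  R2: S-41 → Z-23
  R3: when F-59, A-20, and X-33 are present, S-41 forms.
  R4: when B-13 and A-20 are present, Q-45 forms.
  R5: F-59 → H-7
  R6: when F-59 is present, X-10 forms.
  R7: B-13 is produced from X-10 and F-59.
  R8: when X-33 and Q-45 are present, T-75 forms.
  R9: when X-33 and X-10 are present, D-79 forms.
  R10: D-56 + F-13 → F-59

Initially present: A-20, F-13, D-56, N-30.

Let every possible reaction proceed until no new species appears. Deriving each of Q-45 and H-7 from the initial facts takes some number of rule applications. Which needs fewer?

H-7: D-56 and F-13 present → F-59 forms (R10). F-59 present → H-7 forms (R5). [2 rule applications]
Q-45: D-56 and F-13 present → F-59 forms (R10). F-59 present → X-10 forms (R6). X-10 and F-59 present → B-13 forms (R7). B-13 and A-20 present → Q-45 forms (R4). [4 rule applications]
H-7 needs fewer.

H-7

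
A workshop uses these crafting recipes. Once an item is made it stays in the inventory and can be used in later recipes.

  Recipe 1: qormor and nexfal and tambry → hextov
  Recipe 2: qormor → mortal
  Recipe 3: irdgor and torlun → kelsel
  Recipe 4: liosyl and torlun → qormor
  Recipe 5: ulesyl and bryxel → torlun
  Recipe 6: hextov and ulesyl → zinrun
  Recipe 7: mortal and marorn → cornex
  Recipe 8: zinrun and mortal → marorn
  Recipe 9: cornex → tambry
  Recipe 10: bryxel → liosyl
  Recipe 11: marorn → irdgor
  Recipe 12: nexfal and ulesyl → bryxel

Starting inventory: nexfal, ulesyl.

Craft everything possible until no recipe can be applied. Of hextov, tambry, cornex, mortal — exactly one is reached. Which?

mortal

Using Recipe 12, nexfal and ulesyl make bryxel.
Using Recipe 5, ulesyl and bryxel make torlun.
bryxel → liosyl (Recipe 10).
liosyl and torlun → qormor (Recipe 4).
Using Recipe 2, qormor makes mortal.
cornex would need mortal and marorn (Recipe 7), but marorn is never obtained. hextov would need qormor, nexfal, and tambry (Recipe 1), but tambry is never obtained. tambry would need cornex (Recipe 9), but cornex is never obtained.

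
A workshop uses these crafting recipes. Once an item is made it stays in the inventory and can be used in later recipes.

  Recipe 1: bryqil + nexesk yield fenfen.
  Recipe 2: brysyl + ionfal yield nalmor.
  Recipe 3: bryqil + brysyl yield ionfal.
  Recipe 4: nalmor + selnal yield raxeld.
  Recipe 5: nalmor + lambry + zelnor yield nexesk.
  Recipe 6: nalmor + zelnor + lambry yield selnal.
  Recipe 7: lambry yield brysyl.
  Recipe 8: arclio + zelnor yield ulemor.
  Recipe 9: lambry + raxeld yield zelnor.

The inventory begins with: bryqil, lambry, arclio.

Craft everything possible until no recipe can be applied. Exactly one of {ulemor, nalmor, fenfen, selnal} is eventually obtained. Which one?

lambry → brysyl (Recipe 7).
bryqil + brysyl → ionfal (Recipe 3).
Using Recipe 2, brysyl and ionfal make nalmor.
fenfen would need bryqil and nexesk (Recipe 1), but nexesk is never obtained. ulemor would need arclio and zelnor (Recipe 8), but zelnor is never obtained. selnal would need nalmor, zelnor, and lambry (Recipe 6), but zelnor is never obtained.

nalmor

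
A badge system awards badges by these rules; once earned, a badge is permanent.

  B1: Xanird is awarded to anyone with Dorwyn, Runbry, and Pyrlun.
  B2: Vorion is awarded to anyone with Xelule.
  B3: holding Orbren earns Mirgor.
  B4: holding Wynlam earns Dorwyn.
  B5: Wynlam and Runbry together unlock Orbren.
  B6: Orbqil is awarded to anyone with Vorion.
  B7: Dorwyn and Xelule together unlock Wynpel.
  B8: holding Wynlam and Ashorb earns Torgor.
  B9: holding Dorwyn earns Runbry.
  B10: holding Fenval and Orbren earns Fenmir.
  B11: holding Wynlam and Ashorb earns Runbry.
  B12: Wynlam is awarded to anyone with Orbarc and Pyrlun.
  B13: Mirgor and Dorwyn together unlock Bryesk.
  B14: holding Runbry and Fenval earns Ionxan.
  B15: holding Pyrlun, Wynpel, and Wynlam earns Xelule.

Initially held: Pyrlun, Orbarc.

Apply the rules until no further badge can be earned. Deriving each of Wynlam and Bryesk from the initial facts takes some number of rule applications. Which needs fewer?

Wynlam: With Orbarc and Pyrlun, Wynlam is earned (B12). [1 rule application]
Bryesk: With Orbarc and Pyrlun, Wynlam is earned (B12). With Wynlam, Dorwyn is earned (B4). With Dorwyn, Runbry is earned (B9). With Wynlam and Runbry, Orbren is earned (B5). With Orbren, Mirgor is earned (B3). With Mirgor and Dorwyn, Bryesk is earned (B13). [6 rule applications]
Wynlam needs fewer.

Wynlam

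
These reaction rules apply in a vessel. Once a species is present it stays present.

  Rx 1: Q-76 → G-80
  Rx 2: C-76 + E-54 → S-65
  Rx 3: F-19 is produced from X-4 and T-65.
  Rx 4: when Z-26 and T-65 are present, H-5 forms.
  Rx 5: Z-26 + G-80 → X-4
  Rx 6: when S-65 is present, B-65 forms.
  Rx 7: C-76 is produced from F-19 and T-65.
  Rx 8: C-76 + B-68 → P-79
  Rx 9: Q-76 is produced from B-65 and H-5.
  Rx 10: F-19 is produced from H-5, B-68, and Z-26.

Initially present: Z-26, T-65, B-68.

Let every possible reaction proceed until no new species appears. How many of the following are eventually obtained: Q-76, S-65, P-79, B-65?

Z-26 and T-65 present → H-5 forms (Rx 4).
H-5, B-68, and Z-26 present → F-19 forms (Rx 10).
F-19 and T-65 present → C-76 forms (Rx 7).
C-76 and B-68 present → P-79 forms (Rx 8).
Q-76 would need B-65 and H-5 (Rx 9), but B-65 never forms.
S-65 would need C-76 and E-54 (Rx 2), but E-54 never forms.
P-79: reached.
B-65 would need S-65 (Rx 6), but S-65 never forms.
Reached: P-79 — 1 of the 4.

1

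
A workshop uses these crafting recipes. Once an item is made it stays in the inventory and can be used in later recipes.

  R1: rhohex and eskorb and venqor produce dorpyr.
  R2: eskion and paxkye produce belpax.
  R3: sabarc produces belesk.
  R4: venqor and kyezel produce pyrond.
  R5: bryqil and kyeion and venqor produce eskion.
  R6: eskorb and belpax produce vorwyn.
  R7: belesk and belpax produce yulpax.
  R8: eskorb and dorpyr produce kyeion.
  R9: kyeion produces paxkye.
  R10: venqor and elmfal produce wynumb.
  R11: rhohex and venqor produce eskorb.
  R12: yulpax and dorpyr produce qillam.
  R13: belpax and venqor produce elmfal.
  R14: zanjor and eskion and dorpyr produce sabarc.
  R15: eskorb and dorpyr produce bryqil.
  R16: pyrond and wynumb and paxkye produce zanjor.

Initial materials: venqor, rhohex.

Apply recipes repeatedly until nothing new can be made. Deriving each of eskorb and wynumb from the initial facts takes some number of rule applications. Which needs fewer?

eskorb

eskorb: Using R11, rhohex and venqor make eskorb. [1 rule application]
wynumb: Using R11, rhohex and venqor make eskorb. rhohex and eskorb and venqor → dorpyr (R1). eskorb and dorpyr → bryqil (R15). Using R8, eskorb and dorpyr make kyeion. kyeion → paxkye (R9). bryqil and kyeion and venqor → eskion (R5). eskion and paxkye → belpax (R2). belpax and venqor → elmfal (R13). Using R10, venqor and elmfal make wynumb. [9 rule applications]
eskorb needs fewer.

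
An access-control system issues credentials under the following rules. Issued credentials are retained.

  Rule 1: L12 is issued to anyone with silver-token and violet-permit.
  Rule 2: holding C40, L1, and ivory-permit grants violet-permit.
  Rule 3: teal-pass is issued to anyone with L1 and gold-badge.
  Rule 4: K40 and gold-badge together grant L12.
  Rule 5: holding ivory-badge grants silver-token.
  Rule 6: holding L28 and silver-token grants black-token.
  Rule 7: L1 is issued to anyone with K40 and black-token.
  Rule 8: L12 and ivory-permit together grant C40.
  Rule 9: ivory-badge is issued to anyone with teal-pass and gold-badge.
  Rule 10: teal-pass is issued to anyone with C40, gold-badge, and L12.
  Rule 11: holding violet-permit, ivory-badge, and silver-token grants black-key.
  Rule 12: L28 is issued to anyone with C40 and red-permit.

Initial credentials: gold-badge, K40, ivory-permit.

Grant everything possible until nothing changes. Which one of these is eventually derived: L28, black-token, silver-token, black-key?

silver-token

Holding K40 and gold-badge grants L12 (Rule 4).
Holding L12 and ivory-permit grants C40 (Rule 8).
Holding C40, gold-badge, and L12 grants teal-pass (Rule 10).
Holding teal-pass and gold-badge grants ivory-badge (Rule 9).
Holding ivory-badge grants silver-token (Rule 5).
black-key would need violet-permit, ivory-badge, and silver-token (Rule 11), but violet-permit is never granted. L28 would need C40 and red-permit (Rule 12), but red-permit is never granted. black-token would need L28 and silver-token (Rule 6), but L28 is never granted.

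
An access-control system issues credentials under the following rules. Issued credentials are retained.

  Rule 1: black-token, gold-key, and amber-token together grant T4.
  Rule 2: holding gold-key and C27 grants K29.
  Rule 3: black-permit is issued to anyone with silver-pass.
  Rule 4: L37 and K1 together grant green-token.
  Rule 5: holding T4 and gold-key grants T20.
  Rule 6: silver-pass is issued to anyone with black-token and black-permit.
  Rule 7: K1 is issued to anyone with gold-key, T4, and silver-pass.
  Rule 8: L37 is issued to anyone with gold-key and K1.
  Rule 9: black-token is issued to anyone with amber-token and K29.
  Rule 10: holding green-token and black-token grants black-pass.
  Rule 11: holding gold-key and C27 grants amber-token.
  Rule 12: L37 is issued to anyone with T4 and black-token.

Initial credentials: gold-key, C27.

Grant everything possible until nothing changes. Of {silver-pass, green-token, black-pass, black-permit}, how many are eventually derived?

silver-pass would need black-token and black-permit (Rule 6), but black-permit is never granted.
green-token would need L37 and K1 (Rule 4), but K1 is never granted.
black-pass would need green-token and black-token (Rule 10), but green-token is never granted.
black-permit would need silver-pass (Rule 3), but silver-pass is never granted.
None of the 4 are reached.

0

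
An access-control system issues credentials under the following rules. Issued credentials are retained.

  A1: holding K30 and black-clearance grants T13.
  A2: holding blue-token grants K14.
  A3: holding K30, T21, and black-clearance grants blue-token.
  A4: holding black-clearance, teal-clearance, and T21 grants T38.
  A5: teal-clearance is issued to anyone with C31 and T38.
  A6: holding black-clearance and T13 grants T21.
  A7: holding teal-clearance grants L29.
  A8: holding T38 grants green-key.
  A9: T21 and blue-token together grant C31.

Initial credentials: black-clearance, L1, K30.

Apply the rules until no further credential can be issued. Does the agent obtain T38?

No

T38 would need black-clearance, teal-clearance, and T21 (A4), but teal-clearance is never granted.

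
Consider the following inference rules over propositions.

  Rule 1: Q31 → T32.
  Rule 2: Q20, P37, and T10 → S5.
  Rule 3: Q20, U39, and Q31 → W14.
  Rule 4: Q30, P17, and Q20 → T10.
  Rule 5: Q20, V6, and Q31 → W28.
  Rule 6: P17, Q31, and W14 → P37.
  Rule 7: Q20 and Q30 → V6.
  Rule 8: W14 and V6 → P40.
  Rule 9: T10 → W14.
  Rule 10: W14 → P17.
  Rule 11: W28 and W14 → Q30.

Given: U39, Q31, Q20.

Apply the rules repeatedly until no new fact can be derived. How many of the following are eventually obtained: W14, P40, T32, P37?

3

Q31 holds, so T32 follows (Rule 1).
From Q20, U39, and Q31, Rule 3 gives W14.
W14 holds, so P17 follows (Rule 10).
From P17, Q31, and W14, Rule 6 gives P37.
W14: reached.
P40 would need W14 and V6 (Rule 8), but V6 is never established.
T32: reached.
P37: reached.
Reached: W14, T32, and P37 — 3 of the 4.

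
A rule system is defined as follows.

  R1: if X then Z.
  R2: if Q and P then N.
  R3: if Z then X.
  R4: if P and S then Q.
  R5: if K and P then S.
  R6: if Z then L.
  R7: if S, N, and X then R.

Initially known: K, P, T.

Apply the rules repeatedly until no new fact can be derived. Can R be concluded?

No

R would need S, N, and X (R7), but X is never established.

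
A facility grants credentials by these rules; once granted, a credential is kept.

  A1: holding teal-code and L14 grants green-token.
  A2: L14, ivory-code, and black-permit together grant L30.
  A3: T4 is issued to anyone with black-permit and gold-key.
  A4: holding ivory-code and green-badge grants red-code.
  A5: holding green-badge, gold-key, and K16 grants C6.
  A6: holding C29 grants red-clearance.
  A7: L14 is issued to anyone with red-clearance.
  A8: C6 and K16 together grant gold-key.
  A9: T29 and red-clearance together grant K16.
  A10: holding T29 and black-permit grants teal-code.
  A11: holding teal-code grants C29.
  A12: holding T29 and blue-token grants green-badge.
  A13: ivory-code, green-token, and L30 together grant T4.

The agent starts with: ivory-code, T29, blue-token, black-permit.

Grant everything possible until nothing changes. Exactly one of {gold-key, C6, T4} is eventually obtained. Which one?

T4

Holding T29 and black-permit grants teal-code (A10).
Holding teal-code grants C29 (A11).
Holding C29 grants red-clearance (A6).
Holding red-clearance grants L14 (A7).
Holding teal-code and L14 grants green-token (A1).
Holding L14, ivory-code, and black-permit grants L30 (A2).
Holding ivory-code, green-token, and L30 grants T4 (A13).
C6 would need green-badge, gold-key, and K16 (A5), but gold-key is never granted. gold-key would need C6 and K16 (A8), but C6 is never granted.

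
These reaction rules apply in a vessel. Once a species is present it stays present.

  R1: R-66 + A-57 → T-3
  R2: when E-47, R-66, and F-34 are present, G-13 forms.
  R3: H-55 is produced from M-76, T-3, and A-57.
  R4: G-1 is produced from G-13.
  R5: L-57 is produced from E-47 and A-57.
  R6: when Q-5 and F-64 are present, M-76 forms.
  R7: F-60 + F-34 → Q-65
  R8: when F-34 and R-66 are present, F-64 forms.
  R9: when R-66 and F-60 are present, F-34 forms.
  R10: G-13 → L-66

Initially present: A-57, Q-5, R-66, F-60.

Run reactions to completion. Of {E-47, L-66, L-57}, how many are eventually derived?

0

No rule produces E-47, and it is not given.
L-66 would need G-13 (R10), but G-13 never forms.
L-57 would need E-47 and A-57 (R5), but E-47 never forms.
None of the 3 are reached.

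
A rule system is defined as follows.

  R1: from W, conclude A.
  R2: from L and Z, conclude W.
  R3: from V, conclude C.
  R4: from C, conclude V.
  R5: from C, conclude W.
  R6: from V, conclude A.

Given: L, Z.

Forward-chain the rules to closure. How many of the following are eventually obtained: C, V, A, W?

L and Z hold, so W follows (R2).
From W, R1 gives A.
C would need V (R3), but V is never established.
V would need C (R4), but C is never established.
A: reached.
W: reached.
Reached: A and W — 2 of the 4.

2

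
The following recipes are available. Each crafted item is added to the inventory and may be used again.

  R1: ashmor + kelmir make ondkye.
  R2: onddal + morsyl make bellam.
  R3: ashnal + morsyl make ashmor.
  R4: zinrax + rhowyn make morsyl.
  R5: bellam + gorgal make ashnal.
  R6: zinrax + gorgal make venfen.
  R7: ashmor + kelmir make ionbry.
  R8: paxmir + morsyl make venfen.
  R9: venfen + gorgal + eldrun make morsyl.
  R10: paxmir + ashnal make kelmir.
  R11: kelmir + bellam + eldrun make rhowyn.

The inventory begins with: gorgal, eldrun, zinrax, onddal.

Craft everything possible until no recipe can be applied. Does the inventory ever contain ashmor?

Yes

Using R6, zinrax and gorgal make venfen.
venfen + gorgal + eldrun → morsyl (R9).
Using R2, onddal and morsyl make bellam.
bellam + gorgal → ashnal (R5).
ashnal + morsyl → ashmor (R3).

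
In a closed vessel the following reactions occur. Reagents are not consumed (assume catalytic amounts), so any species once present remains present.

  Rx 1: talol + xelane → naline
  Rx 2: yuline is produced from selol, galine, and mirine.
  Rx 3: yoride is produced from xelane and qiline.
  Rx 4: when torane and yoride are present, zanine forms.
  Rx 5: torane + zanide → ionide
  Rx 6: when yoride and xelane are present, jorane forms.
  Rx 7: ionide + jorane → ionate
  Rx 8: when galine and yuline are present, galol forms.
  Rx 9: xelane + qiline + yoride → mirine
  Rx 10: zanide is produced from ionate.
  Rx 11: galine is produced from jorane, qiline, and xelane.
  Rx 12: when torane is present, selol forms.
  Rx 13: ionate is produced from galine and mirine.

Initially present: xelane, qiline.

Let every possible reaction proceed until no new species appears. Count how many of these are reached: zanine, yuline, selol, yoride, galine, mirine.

xelane and qiline present → yoride forms (Rx 3).
xelane, qiline, and yoride present → mirine forms (Rx 9).
yoride and xelane present → jorane forms (Rx 6).
jorane, qiline, and xelane present → galine forms (Rx 11).
zanine would need torane and yoride (Rx 4), but torane never forms.
yuline would need selol, galine, and mirine (Rx 2), but selol never forms.
selol would need torane (Rx 12), but torane never forms.
yoride: reached.
galine: reached.
mirine: reached.
Reached: yoride, galine, and mirine — 3 of the 6.

3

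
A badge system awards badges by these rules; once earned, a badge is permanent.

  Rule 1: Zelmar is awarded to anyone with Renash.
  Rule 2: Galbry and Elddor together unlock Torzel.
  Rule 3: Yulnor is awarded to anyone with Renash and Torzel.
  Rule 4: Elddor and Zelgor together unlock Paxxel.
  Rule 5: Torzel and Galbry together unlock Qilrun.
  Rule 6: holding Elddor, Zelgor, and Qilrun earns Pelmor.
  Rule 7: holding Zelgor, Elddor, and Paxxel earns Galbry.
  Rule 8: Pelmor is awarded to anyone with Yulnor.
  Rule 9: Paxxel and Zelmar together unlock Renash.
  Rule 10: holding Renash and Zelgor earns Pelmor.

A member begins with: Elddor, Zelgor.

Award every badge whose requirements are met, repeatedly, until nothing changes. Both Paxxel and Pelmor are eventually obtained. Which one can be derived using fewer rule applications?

Paxxel

Paxxel: With Elddor and Zelgor, Paxxel is earned (Rule 4). [1 rule application]
Pelmor: With Elddor and Zelgor, Paxxel is earned (Rule 4). With Zelgor, Elddor, and Paxxel, Galbry is earned (Rule 7). With Galbry and Elddor, Torzel is earned (Rule 2). With Torzel and Galbry, Qilrun is earned (Rule 5). With Elddor, Zelgor, and Qilrun, Pelmor is earned (Rule 6). [5 rule applications]
Paxxel needs fewer.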